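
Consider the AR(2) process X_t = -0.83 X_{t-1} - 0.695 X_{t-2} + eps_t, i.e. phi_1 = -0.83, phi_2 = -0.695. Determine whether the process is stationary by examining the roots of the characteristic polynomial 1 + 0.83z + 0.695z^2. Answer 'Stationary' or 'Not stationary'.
\text{Stationary}

The AR(p) characteristic polynomial is P(z) = 1 + 0.83z + 0.695z^2.
Stationarity requires all roots to lie outside the unit circle, i.e. |z| > 1 for every root.
Set 1 + (0.83) z + (0.695) z^2 = 0, i.e. a z^2 + b z + c = 0 with a = 0.695, b = 0.83, c = 1.
Discriminant D = b^2 - 4ac = (0.83)^2 - 4*(0.695)*1 = 0.6889 - (2.78) = -2.0911.
D < 0, so the roots are the complex-conjugate pair z = (-b +/- i sqrt(-D)) / (2a) = -0.5971 +/- 1.0403i.
For a conjugate pair |z|^2 = z * conj(z) = (product of roots) = c/a = 1/(0.695) = 1.438849, so |z| = sqrt(1.438849) = 1.1995 for both roots.
Moduli of all roots: 1.1995, 1.1995.
All moduli strictly greater than 1? Yes.
Verdict: Stationary.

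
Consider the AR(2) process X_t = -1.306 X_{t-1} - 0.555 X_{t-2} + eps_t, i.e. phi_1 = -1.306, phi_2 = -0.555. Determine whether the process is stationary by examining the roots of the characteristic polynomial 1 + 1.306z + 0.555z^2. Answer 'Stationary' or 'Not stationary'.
\text{Stationary}

The AR(p) characteristic polynomial is P(z) = 1 + 1.306z + 0.555z^2.
Stationarity requires all roots to lie outside the unit circle, i.e. |z| > 1 for every root.
Set 1 + (1.306) z + (0.555) z^2 = 0, i.e. a z^2 + b z + c = 0 with a = 0.555, b = 1.306, c = 1.
Discriminant D = b^2 - 4ac = (1.306)^2 - 4*(0.555)*1 = 1.705636 - (2.22) = -0.514364.
D < 0, so the roots are the complex-conjugate pair z = (-b +/- i sqrt(-D)) / (2a) = -1.1766 +/- 0.6461i.
For a conjugate pair |z|^2 = z * conj(z) = (product of roots) = c/a = 1/(0.555) = 1.801802, so |z| = sqrt(1.801802) = 1.3423 for both roots.
Moduli of all roots: 1.3423, 1.3423.
All moduli strictly greater than 1? Yes.
Verdict: Stationary.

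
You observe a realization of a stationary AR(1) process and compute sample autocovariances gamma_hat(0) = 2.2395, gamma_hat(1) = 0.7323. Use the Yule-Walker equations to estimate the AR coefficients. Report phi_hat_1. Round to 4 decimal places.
\hat\phi_{1} = 0.3270

The Yule-Walker equations for an AR(p) process read, in matrix form,
  Gamma_p phi = r_p,   with   (Gamma_p)_{ij} = gamma(|i - j|),
                       (r_p)_i = gamma(i),   i,j = 1..p.
Substitute the sample gammas (Toeplitz matrix and right-hand side of size 1):
  Gamma_p = [[2.2395]]
  r_p     = [0.7323]
With p = 1 this is the single equation gamma(0) phi_1 = gamma(1):
  phi_hat_1 = gamma(1) / gamma(0) = 0.7323 / 2.2395 = 0.3270.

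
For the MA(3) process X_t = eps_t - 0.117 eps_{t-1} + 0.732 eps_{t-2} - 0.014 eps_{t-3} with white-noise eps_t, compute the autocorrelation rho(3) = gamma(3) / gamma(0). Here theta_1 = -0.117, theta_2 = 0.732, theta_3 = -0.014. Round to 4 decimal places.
\rho(3) = -0.0090

For an MA(q) process with theta_0 = 1, the autocovariance is
  gamma(k) = sigma^2 * sum_{i=0..q-k} theta_i * theta_{i+k},
and rho(k) = gamma(k) / gamma(0). Sigma^2 cancels.
  numerator   = (1)*(-0.014) = -0.014.
  denominator = (1)^2 + (-0.117)^2 + (0.732)^2 + (-0.014)^2 = 1.549709.
  rho(3) = -0.014 / 1.549709 = -0.0090.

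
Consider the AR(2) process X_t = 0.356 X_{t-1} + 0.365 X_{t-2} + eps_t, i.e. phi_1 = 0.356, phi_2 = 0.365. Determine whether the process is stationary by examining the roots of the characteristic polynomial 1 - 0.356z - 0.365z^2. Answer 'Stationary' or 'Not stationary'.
\text{Stationary}

The AR(p) characteristic polynomial is P(z) = 1 - 0.356z - 0.365z^2.
Stationarity requires all roots to lie outside the unit circle, i.e. |z| > 1 for every root.
Set 1 + (-0.356) z + (-0.365) z^2 = 0, i.e. a z^2 + b z + c = 0 with a = -0.365, b = -0.356, c = 1.
Discriminant D = b^2 - 4ac = (-0.356)^2 - 4*(-0.365)*1 = 0.126736 - (-1.46) = 1.586736.
D >= 0, so the roots are real: z = (-b +/- sqrt(D)) / (2a) = (0.356 +/- 1.259657) / (-0.73).
  z_1 = (0.356 + 1.259657) / (-0.73) = -2.2132,   |z_1| = 2.2132.
  z_2 = (0.356 - 1.259657) / (-0.73) = 1.2379,   |z_2| = 1.2379.
Moduli of all roots: 2.2132, 1.2379.
All moduli strictly greater than 1? Yes.
Verdict: Stationary.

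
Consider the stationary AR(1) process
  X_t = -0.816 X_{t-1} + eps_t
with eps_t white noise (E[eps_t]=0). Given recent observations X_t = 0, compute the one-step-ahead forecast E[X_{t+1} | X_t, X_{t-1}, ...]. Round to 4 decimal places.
E[X_{t+1} \mid \mathcal F_t] = 0.0000

For an AR(p) model X_t = c + sum_i phi_i X_{t-i} + eps_t, the
one-step-ahead conditional mean is
  E[X_{t+1} | X_t, ...] = c + sum_i phi_i X_{t+1-i}.
Substitute known values:
  E[X_{t+1} | ...] = (-0.816) * (0)
                   = 0.0000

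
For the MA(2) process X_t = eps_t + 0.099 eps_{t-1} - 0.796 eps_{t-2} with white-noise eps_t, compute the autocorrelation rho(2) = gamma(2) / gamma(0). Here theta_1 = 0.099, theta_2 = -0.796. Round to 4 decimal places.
\rho(2) = -0.4844

For an MA(q) process with theta_0 = 1, the autocovariance is
  gamma(k) = sigma^2 * sum_{i=0..q-k} theta_i * theta_{i+k},
and rho(k) = gamma(k) / gamma(0). Sigma^2 cancels.
  numerator   = (1)*(-0.796) = -0.796.
  denominator = (1)^2 + (0.099)^2 + (-0.796)^2 = 1.643417.
  rho(2) = -0.796 / 1.643417 = -0.4844.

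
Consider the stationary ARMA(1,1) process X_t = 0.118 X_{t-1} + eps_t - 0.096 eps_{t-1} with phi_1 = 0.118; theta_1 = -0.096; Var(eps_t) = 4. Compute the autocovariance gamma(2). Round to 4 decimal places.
\gamma(2) = 0.0104

Multiply the model equation by X_{t-k} and take expectations. With theta_0 = psi_0 = 1 and psi_j the MA(infinity) weights, this gives
  gamma(k) - sum_i phi_i gamma(k-i) = c_k,
  c_k = sigma^2 * sum_{j=k..q} theta_j psi_{j-k}   (c_k = 0 for k > q),
using gamma(-m) = gamma(m).
psi-weights needed (psi_j = theta_j + sum_i phi_i psi_{j-i}):
  psi_1 = theta_1 + phi_1 = -0.096 + (0.118) = 0.022
Right-hand sides:
  c_0 = sigma^2 (1 + theta_1 psi_1) = 4 * (1 + (-0.096)(0.022)) = 4 * 0.997888 = 3.991552
  c_1 = sigma^2 theta_1 = 4 * (-0.096) = -0.384
  c_2 = 0
Equations for k = 0 and k = 1 (AR order 1):
  gamma(0) = phi_1 gamma(1) + c_0
  gamma(1) = phi_1 gamma(0) + c_1
Substituting the second into the first: gamma(0) (1 - phi_1^2) = c_0 + phi_1 c_1, so
  gamma(0) = (c_0 + phi_1 c_1) / (1 - phi_1^2) = (3.991552 + (0.118)(-0.384)) / (1 - (0.118)^2) = 3.94624 / 0.986076 = 4.001963.
  gamma(1) = phi_1 gamma(0) + c_1 = (0.118)(4.001963) + (-0.384) = 0.088232.
For k = 2 (> q): gamma(2) = phi_1 gamma(1) = (0.118)(0.088232) = 0.010411.
Therefore gamma(2) = 0.0104 (to 4 decimal places).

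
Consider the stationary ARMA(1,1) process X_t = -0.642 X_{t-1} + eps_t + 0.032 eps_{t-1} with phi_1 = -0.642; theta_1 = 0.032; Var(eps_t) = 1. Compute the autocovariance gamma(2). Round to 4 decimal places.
\gamma(2) = 0.6525

Multiply the model equation by X_{t-k} and take expectations. With theta_0 = psi_0 = 1 and psi_j the MA(infinity) weights, this gives
  gamma(k) - sum_i phi_i gamma(k-i) = c_k,
  c_k = sigma^2 * sum_{j=k..q} theta_j psi_{j-k}   (c_k = 0 for k > q),
using gamma(-m) = gamma(m).
psi-weights needed (psi_j = theta_j + sum_i phi_i psi_{j-i}):
  psi_1 = theta_1 + phi_1 = 0.032 + (-0.642) = -0.61
Right-hand sides:
  c_0 = sigma^2 (1 + theta_1 psi_1) = 1 * (1 + (0.032)(-0.61)) = 1 * 0.98048 = 0.98048
  c_1 = sigma^2 theta_1 = 1 * (0.032) = 0.032
  c_2 = 0
Equations for k = 0 and k = 1 (AR order 1):
  gamma(0) = phi_1 gamma(1) + c_0
  gamma(1) = phi_1 gamma(0) + c_1
Substituting the second into the first: gamma(0) (1 - phi_1^2) = c_0 + phi_1 c_1, so
  gamma(0) = (c_0 + phi_1 c_1) / (1 - phi_1^2) = (0.98048 + (-0.642)(0.032)) / (1 - (-0.642)^2) = 0.959936 / 0.587836 = 1.633.
  gamma(1) = phi_1 gamma(0) + c_1 = (-0.642)(1.633) + (0.032) = -1.016386.
For k = 2 (> q): gamma(2) = phi_1 gamma(1) = (-0.642)(-1.016386) = 0.65252.
Therefore gamma(2) = 0.6525 (to 4 decimal places).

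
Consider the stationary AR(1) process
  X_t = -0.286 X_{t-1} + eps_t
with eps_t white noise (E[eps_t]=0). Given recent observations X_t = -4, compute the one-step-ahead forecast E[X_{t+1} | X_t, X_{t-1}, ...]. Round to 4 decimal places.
E[X_{t+1} \mid \mathcal F_t] = 1.1440

For an AR(p) model X_t = c + sum_i phi_i X_{t-i} + eps_t, the
one-step-ahead conditional mean is
  E[X_{t+1} | X_t, ...] = c + sum_i phi_i X_{t+1-i}.
Substitute known values:
  E[X_{t+1} | ...] = (-0.286) * (-4)
                   = 1.1440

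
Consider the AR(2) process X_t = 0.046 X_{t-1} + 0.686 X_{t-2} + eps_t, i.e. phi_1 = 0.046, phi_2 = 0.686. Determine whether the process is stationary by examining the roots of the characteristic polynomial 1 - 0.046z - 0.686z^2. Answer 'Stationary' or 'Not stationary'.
\text{Stationary}

The AR(p) characteristic polynomial is P(z) = 1 - 0.046z - 0.686z^2.
Stationarity requires all roots to lie outside the unit circle, i.e. |z| > 1 for every root.
Set 1 + (-0.046) z + (-0.686) z^2 = 0, i.e. a z^2 + b z + c = 0 with a = -0.686, b = -0.046, c = 1.
Discriminant D = b^2 - 4ac = (-0.046)^2 - 4*(-0.686)*1 = 0.002116 - (-2.744) = 2.746116.
D >= 0, so the roots are real: z = (-b +/- sqrt(D)) / (2a) = (0.046 +/- 1.657141) / (-1.372).
  z_1 = (0.046 + 1.657141) / (-1.372) = -1.2414,   |z_1| = 1.2414.
  z_2 = (0.046 - 1.657141) / (-1.372) = 1.1743,   |z_2| = 1.1743.
Moduli of all roots: 1.2414, 1.1743.
All moduli strictly greater than 1? Yes.
Verdict: Stationary.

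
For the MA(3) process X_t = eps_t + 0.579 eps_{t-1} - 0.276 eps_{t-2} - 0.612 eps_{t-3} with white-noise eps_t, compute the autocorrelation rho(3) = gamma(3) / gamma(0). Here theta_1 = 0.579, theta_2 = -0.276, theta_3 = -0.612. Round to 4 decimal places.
\rho(3) = -0.3427

For an MA(q) process with theta_0 = 1, the autocovariance is
  gamma(k) = sigma^2 * sum_{i=0..q-k} theta_i * theta_{i+k},
and rho(k) = gamma(k) / gamma(0). Sigma^2 cancels.
  numerator   = (1)*(-0.612) = -0.612.
  denominator = (1)^2 + (0.579)^2 + (-0.276)^2 + (-0.612)^2 = 1.785961.
  rho(3) = -0.612 / 1.785961 = -0.3427.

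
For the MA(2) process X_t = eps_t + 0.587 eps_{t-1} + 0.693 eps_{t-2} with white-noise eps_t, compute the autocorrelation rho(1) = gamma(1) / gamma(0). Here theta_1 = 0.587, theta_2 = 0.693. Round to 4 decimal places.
\rho(1) = 0.5446

For an MA(q) process with theta_0 = 1, the autocovariance is
  gamma(k) = sigma^2 * sum_{i=0..q-k} theta_i * theta_{i+k},
and rho(k) = gamma(k) / gamma(0). Sigma^2 cancels.
  numerator   = (1)*(0.587) + (0.587)*(0.693) = 0.993791.
  denominator = (1)^2 + (0.587)^2 + (0.693)^2 = 1.824818.
  rho(1) = 0.993791 / 1.824818 = 0.5446.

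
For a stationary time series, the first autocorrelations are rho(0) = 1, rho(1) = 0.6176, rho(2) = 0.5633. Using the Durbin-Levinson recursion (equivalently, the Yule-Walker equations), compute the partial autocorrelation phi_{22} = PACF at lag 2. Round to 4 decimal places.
\phi_{22} = 0.2940

The PACF at lag k is phi_{kk}, the last component of the solution
to the Yule-Walker system G_k phi = r_k where
  (G_k)_{ij} = rho(|i - j|), (r_k)_i = rho(i), i,j = 1..k.
Equivalently, Durbin-Levinson gives phi_{kk} iteratively:
  phi_{11} = rho(1)
  phi_{kk} = [rho(k) - sum_{j=1..k-1} phi_{k-1,j} rho(k-j)]
            / [1 - sum_{j=1..k-1} phi_{k-1,j} rho(j)],
  phi_{k,j} = phi_{k-1,j} - phi_{kk} phi_{k-1,k-j},  j = 1..k-1.
Step k = 1:
  phi_11 = rho(1) = 0.6176.
Step k = 2:
  phi_22 = [rho(2) - phi_11 rho(1)] / [1 - phi_11 rho(1)] = [0.5633 - (0.6176)(0.6176)] / [1 - (0.6176)(0.6176)]
         = 0.18187024 / 0.61857024 = 0.294.
Therefore phi_{22} = 0.2940.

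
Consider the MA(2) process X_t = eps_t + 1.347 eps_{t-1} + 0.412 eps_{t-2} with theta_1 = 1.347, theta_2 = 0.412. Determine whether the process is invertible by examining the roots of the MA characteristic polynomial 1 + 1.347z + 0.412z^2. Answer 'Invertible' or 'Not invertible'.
\text{Invertible}

The MA(q) characteristic polynomial is P(z) = 1 + 1.347z + 0.412z^2.
Invertibility requires all roots to lie outside the unit circle, i.e. |z| > 1 for every root.
Set 1 + (1.347) z + (0.412) z^2 = 0, i.e. a z^2 + b z + c = 0 with a = 0.412, b = 1.347, c = 1.
Discriminant D = b^2 - 4ac = (1.347)^2 - 4*(0.412)*1 = 1.814409 - (1.648) = 0.166409.
D >= 0, so the roots are real: z = (-b +/- sqrt(D)) / (2a) = (-1.347 +/- 0.407933) / (0.824).
  z_1 = (-1.347 + 0.407933) / (0.824) = -1.1396,   |z_1| = 1.1396.
  z_2 = (-1.347 - 0.407933) / (0.824) = -2.1298,   |z_2| = 2.1298.
Moduli of all roots: 1.1396, 2.1298.
All moduli strictly greater than 1? Yes.
Verdict: Invertible.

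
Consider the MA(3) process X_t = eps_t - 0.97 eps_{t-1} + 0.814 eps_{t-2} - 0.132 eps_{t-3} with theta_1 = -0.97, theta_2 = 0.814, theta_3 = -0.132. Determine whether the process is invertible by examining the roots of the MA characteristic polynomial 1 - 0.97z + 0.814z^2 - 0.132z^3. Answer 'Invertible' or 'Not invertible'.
\text{Invertible}

The MA(q) characteristic polynomial is P(z) = 1 - 0.97z + 0.814z^2 - 0.132z^3.
Invertibility requires all roots to lie outside the unit circle, i.e. |z| > 1 for every root.
Degree 3: look for a simple real root z0 first, then factor out (1 - z/z0) and solve the remaining quadratic.
Testing z0 = 5: P(5) = 1 + (-0.97)(5) + (0.814)(5)^2 + (-0.132)(5)^3
  = 1 + (-4.85) + (20.35) + (-16.5) = 0.  So z_0 = 5 is a root, |z_0| = 5.
Divide out the factor (1 - 0.2 z) = (1 - z/z0) (since 1/z0 = 0.2):
  P(z) = (1 - 0.2 z)(1 + (-0.77) z + (0.66) z^2)
  [check: z-coef -0.77 - (0.2) = -0.97; z^2-coef 0.66 - (0.2)(-0.77) = 0.814; z^3-coef -(0.2)(0.66) = -0.132.]
Remaining roots from the quadratic factor 1 + (-0.77) z + (0.66) z^2:
  Set 1 + (-0.77) z + (0.66) z^2 = 0, i.e. a z^2 + b z + c = 0 with a = 0.66, b = -0.77, c = 1.
  Discriminant D = b^2 - 4ac = (-0.77)^2 - 4*(0.66)*1 = 0.5929 - (2.64) = -2.0471.
  D < 0, so the roots are the complex-conjugate pair z = (-b +/- i sqrt(-D)) / (2a) = 0.5833 +/- 1.0839i.
  For a conjugate pair |z|^2 = z * conj(z) = (product of roots) = c/a = 1/(0.66) = 1.515152, so |z| = sqrt(1.515152) = 1.2309 for both roots.
Moduli of all roots: 5.0000, 1.2309, 1.2309.
All moduli strictly greater than 1? Yes.
Verdict: Invertible.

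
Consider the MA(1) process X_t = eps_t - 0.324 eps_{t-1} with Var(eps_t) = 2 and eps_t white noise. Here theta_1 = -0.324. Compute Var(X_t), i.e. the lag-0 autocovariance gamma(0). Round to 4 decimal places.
\gamma(0) = 2.2100

For an MA(q) process X_t = eps_t + sum_i theta_i eps_{t-i} with
Var(eps_t) = sigma^2, the variance is
  gamma(0) = sigma^2 * (1 + sum_i theta_i^2).
  sum_i theta_i^2 = (-0.324)^2 = 0.104976.
  gamma(0) = 2 * (1 + 0.104976) = 2 * 1.104976 = 2.209952, which rounds to 2.2100.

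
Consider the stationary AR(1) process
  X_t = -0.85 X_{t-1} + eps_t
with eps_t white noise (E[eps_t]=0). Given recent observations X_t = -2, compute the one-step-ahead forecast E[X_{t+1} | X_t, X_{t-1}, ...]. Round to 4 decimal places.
E[X_{t+1} \mid \mathcal F_t] = 1.7000

For an AR(p) model X_t = c + sum_i phi_i X_{t-i} + eps_t, the
one-step-ahead conditional mean is
  E[X_{t+1} | X_t, ...] = c + sum_i phi_i X_{t+1-i}.
Substitute known values:
  E[X_{t+1} | ...] = (-0.85) * (-2)
                   = 1.7000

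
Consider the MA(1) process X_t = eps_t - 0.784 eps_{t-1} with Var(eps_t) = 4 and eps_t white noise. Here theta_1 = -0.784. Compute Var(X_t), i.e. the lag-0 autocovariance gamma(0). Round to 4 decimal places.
\gamma(0) = 6.4586

For an MA(q) process X_t = eps_t + sum_i theta_i eps_{t-i} with
Var(eps_t) = sigma^2, the variance is
  gamma(0) = sigma^2 * (1 + sum_i theta_i^2).
  sum_i theta_i^2 = (-0.784)^2 = 0.614656.
  gamma(0) = 4 * (1 + 0.614656) = 4 * 1.614656 = 6.458624, which rounds to 6.4586.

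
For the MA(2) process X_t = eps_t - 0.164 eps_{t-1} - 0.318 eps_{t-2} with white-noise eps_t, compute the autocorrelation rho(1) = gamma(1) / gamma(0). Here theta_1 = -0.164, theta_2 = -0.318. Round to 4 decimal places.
\rho(1) = -0.0992

For an MA(q) process with theta_0 = 1, the autocovariance is
  gamma(k) = sigma^2 * sum_{i=0..q-k} theta_i * theta_{i+k},
and rho(k) = gamma(k) / gamma(0). Sigma^2 cancels.
  numerator   = (1)*(-0.164) + (-0.164)*(-0.318) = -0.111848.
  denominator = (1)^2 + (-0.164)^2 + (-0.318)^2 = 1.12802.
  rho(1) = -0.111848 / 1.12802 = -0.0992.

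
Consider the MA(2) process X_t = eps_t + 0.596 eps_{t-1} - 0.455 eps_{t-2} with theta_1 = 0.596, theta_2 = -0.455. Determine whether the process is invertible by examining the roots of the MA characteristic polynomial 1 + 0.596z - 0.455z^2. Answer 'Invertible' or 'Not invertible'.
\text{Not invertible}

The MA(q) characteristic polynomial is P(z) = 1 + 0.596z - 0.455z^2.
Invertibility requires all roots to lie outside the unit circle, i.e. |z| > 1 for every root.
Set 1 + (0.596) z + (-0.455) z^2 = 0, i.e. a z^2 + b z + c = 0 with a = -0.455, b = 0.596, c = 1.
Discriminant D = b^2 - 4ac = (0.596)^2 - 4*(-0.455)*1 = 0.355216 - (-1.82) = 2.175216.
D >= 0, so the roots are real: z = (-b +/- sqrt(D)) / (2a) = (-0.596 +/- 1.474861) / (-0.91).
  z_1 = (-0.596 + 1.474861) / (-0.91) = -0.9658,   |z_1| = 0.9658.
  z_2 = (-0.596 - 1.474861) / (-0.91) = 2.2757,   |z_2| = 2.2757.
Moduli of all roots: 0.9658, 2.2757.
All moduli strictly greater than 1? No.
Verdict: Not invertible.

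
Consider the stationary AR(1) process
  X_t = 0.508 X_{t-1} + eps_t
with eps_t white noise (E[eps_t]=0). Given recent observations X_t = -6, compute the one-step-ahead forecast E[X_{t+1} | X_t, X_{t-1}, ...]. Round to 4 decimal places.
E[X_{t+1} \mid \mathcal F_t] = -3.0480

For an AR(p) model X_t = c + sum_i phi_i X_{t-i} + eps_t, the
one-step-ahead conditional mean is
  E[X_{t+1} | X_t, ...] = c + sum_i phi_i X_{t+1-i}.
Substitute known values:
  E[X_{t+1} | ...] = (0.508) * (-6)
                   = -3.0480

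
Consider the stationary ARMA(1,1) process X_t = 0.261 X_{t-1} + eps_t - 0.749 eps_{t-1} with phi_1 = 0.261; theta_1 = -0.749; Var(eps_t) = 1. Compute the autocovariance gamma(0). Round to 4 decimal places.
\gamma(0) = 1.2556

Multiply the model equation by X_{t-k} and take expectations. With theta_0 = psi_0 = 1 and psi_j the MA(infinity) weights, this gives
  gamma(k) - sum_i phi_i gamma(k-i) = c_k,
  c_k = sigma^2 * sum_{j=k..q} theta_j psi_{j-k}   (c_k = 0 for k > q),
using gamma(-m) = gamma(m).
psi-weights needed (psi_j = theta_j + sum_i phi_i psi_{j-i}):
  psi_1 = theta_1 + phi_1 = -0.749 + (0.261) = -0.488
Right-hand sides:
  c_0 = sigma^2 (1 + theta_1 psi_1) = 1 * (1 + (-0.749)(-0.488)) = 1 * 1.365512 = 1.365512
  c_1 = sigma^2 theta_1 = 1 * (-0.749) = -0.749
  c_2 = 0
Equations for k = 0 and k = 1 (AR order 1):
  gamma(0) = phi_1 gamma(1) + c_0
  gamma(1) = phi_1 gamma(0) + c_1
Substituting the second into the first: gamma(0) (1 - phi_1^2) = c_0 + phi_1 c_1, so
  gamma(0) = (c_0 + phi_1 c_1) / (1 - phi_1^2) = (1.365512 + (0.261)(-0.749)) / (1 - (0.261)^2) = 1.170023 / 0.931879 = 1.255552.
Therefore gamma(0) = 1.2556 (to 4 decimal places).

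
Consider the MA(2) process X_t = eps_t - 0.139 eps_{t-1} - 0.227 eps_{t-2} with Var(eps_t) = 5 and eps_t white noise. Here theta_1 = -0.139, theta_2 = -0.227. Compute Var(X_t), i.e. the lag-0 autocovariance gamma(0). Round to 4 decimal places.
\gamma(0) = 5.3543

For an MA(q) process X_t = eps_t + sum_i theta_i eps_{t-i} with
Var(eps_t) = sigma^2, the variance is
  gamma(0) = sigma^2 * (1 + sum_i theta_i^2).
  sum_i theta_i^2 = (-0.139)^2 + (-0.227)^2 = 0.019321 + 0.051529 = 0.07085.
  gamma(0) = 5 * (1 + 0.07085) = 5 * 1.07085 = 5.35425, which rounds to 5.3543.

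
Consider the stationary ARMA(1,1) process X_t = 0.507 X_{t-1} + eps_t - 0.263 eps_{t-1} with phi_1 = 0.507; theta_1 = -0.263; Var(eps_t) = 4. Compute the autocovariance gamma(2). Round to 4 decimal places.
\gamma(2) = 0.5772

Multiply the model equation by X_{t-k} and take expectations. With theta_0 = psi_0 = 1 and psi_j the MA(infinity) weights, this gives
  gamma(k) - sum_i phi_i gamma(k-i) = c_k,
  c_k = sigma^2 * sum_{j=k..q} theta_j psi_{j-k}   (c_k = 0 for k > q),
using gamma(-m) = gamma(m).
psi-weights needed (psi_j = theta_j + sum_i phi_i psi_{j-i}):
  psi_1 = theta_1 + phi_1 = -0.263 + (0.507) = 0.244
Right-hand sides:
  c_0 = sigma^2 (1 + theta_1 psi_1) = 4 * (1 + (-0.263)(0.244)) = 4 * 0.935828 = 3.743312
  c_1 = sigma^2 theta_1 = 4 * (-0.263) = -1.052
  c_2 = 0
Equations for k = 0 and k = 1 (AR order 1):
  gamma(0) = phi_1 gamma(1) + c_0
  gamma(1) = phi_1 gamma(0) + c_1
Substituting the second into the first: gamma(0) (1 - phi_1^2) = c_0 + phi_1 c_1, so
  gamma(0) = (c_0 + phi_1 c_1) / (1 - phi_1^2) = (3.743312 + (0.507)(-1.052)) / (1 - (0.507)^2) = 3.209948 / 0.742951 = 4.320538.
  gamma(1) = phi_1 gamma(0) + c_1 = (0.507)(4.320538) + (-1.052) = 1.138513.
For k = 2 (> q): gamma(2) = phi_1 gamma(1) = (0.507)(1.138513) = 0.577226.
Therefore gamma(2) = 0.5772 (to 4 decimal places).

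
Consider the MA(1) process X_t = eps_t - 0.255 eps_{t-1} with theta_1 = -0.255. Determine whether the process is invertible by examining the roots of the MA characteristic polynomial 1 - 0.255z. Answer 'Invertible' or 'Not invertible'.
\text{Invertible}

The MA(q) characteristic polynomial is P(z) = 1 - 0.255z.
Invertibility requires all roots to lie outside the unit circle, i.e. |z| > 1 for every root.
This is linear in z: 1 + (-0.255) z = 0  =>  z = -1/(-0.255) = 3.921569,  |z| = 3.921569.
Moduli of all roots: 3.9216.
All moduli strictly greater than 1? Yes.
Verdict: Invertible.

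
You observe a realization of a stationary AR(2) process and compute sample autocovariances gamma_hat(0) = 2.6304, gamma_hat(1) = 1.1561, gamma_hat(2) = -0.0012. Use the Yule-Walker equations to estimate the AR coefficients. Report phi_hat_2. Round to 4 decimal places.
\hat\phi_{2} = -0.2400

The Yule-Walker equations for an AR(p) process read, in matrix form,
  Gamma_p phi = r_p,   with   (Gamma_p)_{ij} = gamma(|i - j|),
                       (r_p)_i = gamma(i),   i,j = 1..p.
Substitute the sample gammas (Toeplitz matrix and right-hand side of size 2):
  Gamma_p = [[2.6304, 1.1561], [1.1561, 2.6304]]
  r_p     = [1.1561, -0.0012]
Written out:
  2.6304 phi_1 + 1.1561 phi_2 = 1.1561
  1.1561 phi_1 + 2.6304 phi_2 = -0.0012
Solve by Cramer's rule:
  det = gamma(0)^2 - gamma(1)^2 = (2.6304)^2 - (1.1561)^2 = 6.91900416 - 1.33656721 = 5.58243695
  phi_hat_1 = [gamma(1) gamma(0) - gamma(1) gamma(2)] / det = [(1.1561)(2.6304) - (1.1561)(-0.0012)] / 5.58243695 = 3.04239276 / 5.58243695 = 0.545
  phi_hat_2 = [gamma(0) gamma(2) - gamma(1)^2] / det = [(2.6304)(-0.0012) - (1.1561)^2] / 5.58243695 = -1.33972369 / 5.58243695 = -0.24
So phi_hat = [0.5450, -0.2400].
Therefore phi_hat_2 = -0.2400.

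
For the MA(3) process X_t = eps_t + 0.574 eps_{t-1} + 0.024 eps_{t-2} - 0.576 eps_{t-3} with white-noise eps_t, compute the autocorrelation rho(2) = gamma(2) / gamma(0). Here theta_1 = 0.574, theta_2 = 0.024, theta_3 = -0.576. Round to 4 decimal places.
\rho(2) = -0.1845

For an MA(q) process with theta_0 = 1, the autocovariance is
  gamma(k) = sigma^2 * sum_{i=0..q-k} theta_i * theta_{i+k},
and rho(k) = gamma(k) / gamma(0). Sigma^2 cancels.
  numerator   = (1)*(0.024) + (0.574)*(-0.576) = -0.306624.
  denominator = (1)^2 + (0.574)^2 + (0.024)^2 + (-0.576)^2 = 1.661828.
  rho(2) = -0.306624 / 1.661828 = -0.1845.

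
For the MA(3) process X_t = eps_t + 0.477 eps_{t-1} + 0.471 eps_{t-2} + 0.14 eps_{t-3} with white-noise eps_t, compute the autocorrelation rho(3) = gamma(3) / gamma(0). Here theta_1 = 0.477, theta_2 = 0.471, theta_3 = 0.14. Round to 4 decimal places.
\rho(3) = 0.0953

For an MA(q) process with theta_0 = 1, the autocovariance is
  gamma(k) = sigma^2 * sum_{i=0..q-k} theta_i * theta_{i+k},
and rho(k) = gamma(k) / gamma(0). Sigma^2 cancels.
  numerator   = (1)*(0.14) = 0.14.
  denominator = (1)^2 + (0.477)^2 + (0.471)^2 + (0.14)^2 = 1.46897.
  rho(3) = 0.14 / 1.46897 = 0.0953.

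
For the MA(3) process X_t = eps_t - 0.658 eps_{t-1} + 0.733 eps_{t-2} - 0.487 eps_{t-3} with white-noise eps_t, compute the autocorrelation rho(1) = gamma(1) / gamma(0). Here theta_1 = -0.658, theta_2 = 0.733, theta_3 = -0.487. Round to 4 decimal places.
\rho(1) = -0.6783

For an MA(q) process with theta_0 = 1, the autocovariance is
  gamma(k) = sigma^2 * sum_{i=0..q-k} theta_i * theta_{i+k},
and rho(k) = gamma(k) / gamma(0). Sigma^2 cancels.
  numerator   = (1)*(-0.658) + (-0.658)*(0.733) + (0.733)*(-0.487) = -1.497285.
  denominator = (1)^2 + (-0.658)^2 + (0.733)^2 + (-0.487)^2 = 2.207422.
  rho(1) = -1.497285 / 2.207422 = -0.6783.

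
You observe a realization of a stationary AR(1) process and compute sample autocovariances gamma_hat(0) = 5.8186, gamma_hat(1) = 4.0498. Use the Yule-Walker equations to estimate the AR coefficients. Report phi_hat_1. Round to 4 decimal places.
\hat\phi_{1} = 0.6960

The Yule-Walker equations for an AR(p) process read, in matrix form,
  Gamma_p phi = r_p,   with   (Gamma_p)_{ij} = gamma(|i - j|),
                       (r_p)_i = gamma(i),   i,j = 1..p.
Substitute the sample gammas (Toeplitz matrix and right-hand side of size 1):
  Gamma_p = [[5.8186]]
  r_p     = [4.0498]
With p = 1 this is the single equation gamma(0) phi_1 = gamma(1):
  phi_hat_1 = gamma(1) / gamma(0) = 4.0498 / 5.8186 = 0.6960.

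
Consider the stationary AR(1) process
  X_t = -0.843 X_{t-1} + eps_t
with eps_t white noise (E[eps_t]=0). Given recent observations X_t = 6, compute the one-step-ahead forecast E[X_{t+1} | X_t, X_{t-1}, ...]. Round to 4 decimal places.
E[X_{t+1} \mid \mathcal F_t] = -5.0580

For an AR(p) model X_t = c + sum_i phi_i X_{t-i} + eps_t, the
one-step-ahead conditional mean is
  E[X_{t+1} | X_t, ...] = c + sum_i phi_i X_{t+1-i}.
Substitute known values:
  E[X_{t+1} | ...] = (-0.843) * (6)
                   = -5.0580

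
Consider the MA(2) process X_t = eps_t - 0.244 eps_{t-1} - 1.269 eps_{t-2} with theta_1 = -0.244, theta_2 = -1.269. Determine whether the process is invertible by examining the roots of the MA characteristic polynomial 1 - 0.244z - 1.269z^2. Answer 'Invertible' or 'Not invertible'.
\text{Not invertible}

The MA(q) characteristic polynomial is P(z) = 1 - 0.244z - 1.269z^2.
Invertibility requires all roots to lie outside the unit circle, i.e. |z| > 1 for every root.
Set 1 + (-0.244) z + (-1.269) z^2 = 0, i.e. a z^2 + b z + c = 0 with a = -1.269, b = -0.244, c = 1.
Discriminant D = b^2 - 4ac = (-0.244)^2 - 4*(-1.269)*1 = 0.059536 - (-5.076) = 5.135536.
D >= 0, so the roots are real: z = (-b +/- sqrt(D)) / (2a) = (0.244 +/- 2.266172) / (-2.538).
  z_1 = (0.244 + 2.266172) / (-2.538) = -0.989,   |z_1| = 0.989.
  z_2 = (0.244 - 2.266172) / (-2.538) = 0.7968,   |z_2| = 0.7968.
Moduli of all roots: 0.9890, 0.7968.
All moduli strictly greater than 1? No.
Verdict: Not invertible.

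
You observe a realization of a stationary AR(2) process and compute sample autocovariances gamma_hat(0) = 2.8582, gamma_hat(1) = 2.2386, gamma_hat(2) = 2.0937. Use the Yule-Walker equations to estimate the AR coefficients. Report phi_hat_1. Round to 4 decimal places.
\hat\phi_{1} = 0.5419

The Yule-Walker equations for an AR(p) process read, in matrix form,
  Gamma_p phi = r_p,   with   (Gamma_p)_{ij} = gamma(|i - j|),
                       (r_p)_i = gamma(i),   i,j = 1..p.
Substitute the sample gammas (Toeplitz matrix and right-hand side of size 2):
  Gamma_p = [[2.8582, 2.2386], [2.2386, 2.8582]]
  r_p     = [2.2386, 2.0937]
Written out:
  2.8582 phi_1 + 2.2386 phi_2 = 2.2386
  2.2386 phi_1 + 2.8582 phi_2 = 2.0937
Solve by Cramer's rule:
  det = gamma(0)^2 - gamma(1)^2 = (2.8582)^2 - (2.2386)^2 = 8.16930724 - 5.01132996 = 3.15797728
  phi_hat_1 = [gamma(1) gamma(0) - gamma(1) gamma(2)] / det = [(2.2386)(2.8582) - (2.2386)(2.0937)] / 3.15797728 = 1.7114097 / 3.15797728 = 0.5419
  phi_hat_2 = [gamma(0) gamma(2) - gamma(1)^2] / det = [(2.8582)(2.0937) - (2.2386)^2] / 3.15797728 = 0.97288338 / 3.15797728 = 0.3081
So phi_hat = [0.5419, 0.3081].
Therefore phi_hat_1 = 0.5419.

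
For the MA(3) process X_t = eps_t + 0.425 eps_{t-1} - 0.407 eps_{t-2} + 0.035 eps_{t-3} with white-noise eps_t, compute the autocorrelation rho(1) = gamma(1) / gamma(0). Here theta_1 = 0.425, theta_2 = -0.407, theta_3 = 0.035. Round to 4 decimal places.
\rho(1) = 0.1765

For an MA(q) process with theta_0 = 1, the autocovariance is
  gamma(k) = sigma^2 * sum_{i=0..q-k} theta_i * theta_{i+k},
and rho(k) = gamma(k) / gamma(0). Sigma^2 cancels.
  numerator   = (1)*(0.425) + (0.425)*(-0.407) + (-0.407)*(0.035) = 0.23778.
  denominator = (1)^2 + (0.425)^2 + (-0.407)^2 + (0.035)^2 = 1.347499.
  rho(1) = 0.23778 / 1.347499 = 0.1765.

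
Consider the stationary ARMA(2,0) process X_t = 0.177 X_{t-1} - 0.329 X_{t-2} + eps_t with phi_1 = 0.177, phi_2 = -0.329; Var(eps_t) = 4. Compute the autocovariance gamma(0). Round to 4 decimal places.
\gamma(0) = 4.5665

Multiply the model equation by X_{t-k} and take expectations. With theta_0 = psi_0 = 1 and psi_j the MA(infinity) weights, this gives
  gamma(k) - sum_i phi_i gamma(k-i) = c_k,
  c_k = sigma^2 * sum_{j=k..q} theta_j psi_{j-k}   (c_k = 0 for k > q),
using gamma(-m) = gamma(m).
Pure AR (q = 0): c_0 = sigma^2 = 4, c_k = 0 for k >= 1.
Equations for k = 0, 1, 2 (AR order 2, c_2 = 0):
  (E0) gamma(0) = phi_1 gamma(1) + phi_2 gamma(2) + c_0
  (E1) gamma(1) = phi_1 gamma(0) + phi_2 gamma(1) + c_1
  (E2) gamma(2) = phi_1 gamma(1) + phi_2 gamma(0)
From (E1): gamma(1) = A gamma(0) + B with
  A = phi_1 / (1 - phi_2) = 0.177 / 1.329 = 0.133183,   B = c_1 / (1 - phi_2) = 0 / 1.329 = 0.
Insert (E2) into (E0): gamma(0) (1 - phi_2^2) = phi_1 (1 + phi_2) gamma(1) + c_0.
  phi_1 (1 + phi_2) = (0.177)(0.671) = 0.118767,   1 - phi_2^2 = 0.891759.
Replace gamma(1) by A gamma(0) + B and collect gamma(0):
  gamma(0) [0.891759 - (0.118767)(0.133183)] = c_0 = 4
  gamma(0) * 0.875941 = 4
  gamma(0) = 4 / 0.875941 = 4.566516.
Therefore gamma(0) = 4.5665 (to 4 decimal places).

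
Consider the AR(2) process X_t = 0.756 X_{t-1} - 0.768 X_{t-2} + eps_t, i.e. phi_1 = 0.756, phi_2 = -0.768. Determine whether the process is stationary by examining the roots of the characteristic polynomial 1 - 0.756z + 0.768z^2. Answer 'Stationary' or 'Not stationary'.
\text{Stationary}

The AR(p) characteristic polynomial is P(z) = 1 - 0.756z + 0.768z^2.
Stationarity requires all roots to lie outside the unit circle, i.e. |z| > 1 for every root.
Set 1 + (-0.756) z + (0.768) z^2 = 0, i.e. a z^2 + b z + c = 0 with a = 0.768, b = -0.756, c = 1.
Discriminant D = b^2 - 4ac = (-0.756)^2 - 4*(0.768)*1 = 0.571536 - (3.072) = -2.500464.
D < 0, so the roots are the complex-conjugate pair z = (-b +/- i sqrt(-D)) / (2a) = 0.4922 +/- 1.0295i.
For a conjugate pair |z|^2 = z * conj(z) = (product of roots) = c/a = 1/(0.768) = 1.302083, so |z| = sqrt(1.302083) = 1.1411 for both roots.
Moduli of all roots: 1.1411, 1.1411.
All moduli strictly greater than 1? Yes.
Verdict: Stationary.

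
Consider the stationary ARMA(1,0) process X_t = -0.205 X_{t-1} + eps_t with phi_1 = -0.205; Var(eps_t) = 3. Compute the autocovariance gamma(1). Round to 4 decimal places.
\gamma(1) = -0.6420

Multiply the model equation by X_{t-k} and take expectations. With theta_0 = psi_0 = 1 and psi_j the MA(infinity) weights, this gives
  gamma(k) - sum_i phi_i gamma(k-i) = c_k,
  c_k = sigma^2 * sum_{j=k..q} theta_j psi_{j-k}   (c_k = 0 for k > q),
using gamma(-m) = gamma(m).
Pure AR (q = 0): c_0 = sigma^2 = 3, c_k = 0 for k >= 1.
Equations for k = 0 and k = 1 (AR order 1):
  gamma(0) = phi_1 gamma(1) + c_0
  gamma(1) = phi_1 gamma(0) + c_1
Substituting the second into the first: gamma(0) (1 - phi_1^2) = c_0 + phi_1 c_1, so
  gamma(0) = c_0 / (1 - phi_1^2) = 3 / (1 - (-0.205)^2) = 3 / 0.957975 = 3.131606.
  gamma(1) = phi_1 gamma(0) = (-0.205)(3.131606) = -0.641979.
Therefore gamma(1) = -0.6420 (to 4 decimal places).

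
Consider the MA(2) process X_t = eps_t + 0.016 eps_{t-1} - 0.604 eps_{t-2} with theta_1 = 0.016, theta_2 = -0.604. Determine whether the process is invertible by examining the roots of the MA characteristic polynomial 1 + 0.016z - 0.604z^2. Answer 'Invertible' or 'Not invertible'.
\text{Invertible}

The MA(q) characteristic polynomial is P(z) = 1 + 0.016z - 0.604z^2.
Invertibility requires all roots to lie outside the unit circle, i.e. |z| > 1 for every root.
Set 1 + (0.016) z + (-0.604) z^2 = 0, i.e. a z^2 + b z + c = 0 with a = -0.604, b = 0.016, c = 1.
Discriminant D = b^2 - 4ac = (0.016)^2 - 4*(-0.604)*1 = 0.000256 - (-2.416) = 2.416256.
D >= 0, so the roots are real: z = (-b +/- sqrt(D)) / (2a) = (-0.016 +/- 1.554431) / (-1.208).
  z_1 = (-0.016 + 1.554431) / (-1.208) = -1.2735,   |z_1| = 1.2735.
  z_2 = (-0.016 - 1.554431) / (-1.208) = 1.3,   |z_2| = 1.3.
Moduli of all roots: 1.2735, 1.3000.
All moduli strictly greater than 1? Yes.
Verdict: Invertible.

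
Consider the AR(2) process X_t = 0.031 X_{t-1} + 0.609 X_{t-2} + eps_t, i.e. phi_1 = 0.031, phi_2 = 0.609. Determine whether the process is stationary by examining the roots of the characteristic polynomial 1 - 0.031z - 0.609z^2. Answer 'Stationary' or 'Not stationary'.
\text{Stationary}

The AR(p) characteristic polynomial is P(z) = 1 - 0.031z - 0.609z^2.
Stationarity requires all roots to lie outside the unit circle, i.e. |z| > 1 for every root.
Set 1 + (-0.031) z + (-0.609) z^2 = 0, i.e. a z^2 + b z + c = 0 with a = -0.609, b = -0.031, c = 1.
Discriminant D = b^2 - 4ac = (-0.031)^2 - 4*(-0.609)*1 = 0.000961 - (-2.436) = 2.436961.
D >= 0, so the roots are real: z = (-b +/- sqrt(D)) / (2a) = (0.031 +/- 1.561077) / (-1.218).
  z_1 = (0.031 + 1.561077) / (-1.218) = -1.3071,   |z_1| = 1.3071.
  z_2 = (0.031 - 1.561077) / (-1.218) = 1.2562,   |z_2| = 1.2562.
Moduli of all roots: 1.3071, 1.2562.
All moduli strictly greater than 1? Yes.
Verdict: Stationary.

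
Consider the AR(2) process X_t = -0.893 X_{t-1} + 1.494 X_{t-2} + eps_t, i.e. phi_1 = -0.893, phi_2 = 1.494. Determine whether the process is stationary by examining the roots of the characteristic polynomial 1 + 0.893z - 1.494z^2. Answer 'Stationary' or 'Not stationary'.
\text{Not stationary}

The AR(p) characteristic polynomial is P(z) = 1 + 0.893z - 1.494z^2.
Stationarity requires all roots to lie outside the unit circle, i.e. |z| > 1 for every root.
Set 1 + (0.893) z + (-1.494) z^2 = 0, i.e. a z^2 + b z + c = 0 with a = -1.494, b = 0.893, c = 1.
Discriminant D = b^2 - 4ac = (0.893)^2 - 4*(-1.494)*1 = 0.797449 - (-5.976) = 6.773449.
D >= 0, so the roots are real: z = (-b +/- sqrt(D)) / (2a) = (-0.893 +/- 2.602585) / (-2.988).
  z_1 = (-0.893 + 2.602585) / (-2.988) = -0.5722,   |z_1| = 0.5722.
  z_2 = (-0.893 - 2.602585) / (-2.988) = 1.1699,   |z_2| = 1.1699.
Moduli of all roots: 0.5722, 1.1699.
All moduli strictly greater than 1? No.
Verdict: Not stationary.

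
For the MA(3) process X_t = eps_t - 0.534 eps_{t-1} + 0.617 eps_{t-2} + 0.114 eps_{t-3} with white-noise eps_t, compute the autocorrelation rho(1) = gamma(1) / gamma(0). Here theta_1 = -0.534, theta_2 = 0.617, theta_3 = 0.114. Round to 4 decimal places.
\rho(1) = -0.4724

For an MA(q) process with theta_0 = 1, the autocovariance is
  gamma(k) = sigma^2 * sum_{i=0..q-k} theta_i * theta_{i+k},
and rho(k) = gamma(k) / gamma(0). Sigma^2 cancels.
  numerator   = (1)*(-0.534) + (-0.534)*(0.617) + (0.617)*(0.114) = -0.79314.
  denominator = (1)^2 + (-0.534)^2 + (0.617)^2 + (0.114)^2 = 1.678841.
  rho(1) = -0.79314 / 1.678841 = -0.4724.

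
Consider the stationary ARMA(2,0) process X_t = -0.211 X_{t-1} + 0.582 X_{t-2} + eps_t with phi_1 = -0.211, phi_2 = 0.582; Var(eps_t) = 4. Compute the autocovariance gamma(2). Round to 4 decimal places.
\gamma(2) = 5.5888

Multiply the model equation by X_{t-k} and take expectations. With theta_0 = psi_0 = 1 and psi_j the MA(infinity) weights, this gives
  gamma(k) - sum_i phi_i gamma(k-i) = c_k,
  c_k = sigma^2 * sum_{j=k..q} theta_j psi_{j-k}   (c_k = 0 for k > q),
using gamma(-m) = gamma(m).
Pure AR (q = 0): c_0 = sigma^2 = 4, c_k = 0 for k >= 1.
Equations for k = 0, 1, 2 (AR order 2, c_2 = 0):
  (E0) gamma(0) = phi_1 gamma(1) + phi_2 gamma(2) + c_0
  (E1) gamma(1) = phi_1 gamma(0) + phi_2 gamma(1) + c_1
  (E2) gamma(2) = phi_1 gamma(1) + phi_2 gamma(0)
From (E1): gamma(1) = A gamma(0) + B with
  A = phi_1 / (1 - phi_2) = -0.211 / 0.418 = -0.504785,   B = c_1 / (1 - phi_2) = 0 / 0.418 = 0.
Insert (E2) into (E0): gamma(0) (1 - phi_2^2) = phi_1 (1 + phi_2) gamma(1) + c_0.
  phi_1 (1 + phi_2) = (-0.211)(1.582) = -0.333802,   1 - phi_2^2 = 0.661276.
Replace gamma(1) by A gamma(0) + B and collect gamma(0):
  gamma(0) [0.661276 - (-0.333802)(-0.504785)] = c_0 = 4
  gamma(0) * 0.492778 = 4
  gamma(0) = 4 / 0.492778 = 8.117248.
  gamma(1) = A gamma(0) = (-0.504785)(8.117248) = -4.097462.
  gamma(2) = phi_1 gamma(1) + phi_2 gamma(0) = (-0.211)(-4.097462) + (0.582)(8.117248) = 5.588803.
Therefore gamma(2) = 5.5888 (to 4 decimal places).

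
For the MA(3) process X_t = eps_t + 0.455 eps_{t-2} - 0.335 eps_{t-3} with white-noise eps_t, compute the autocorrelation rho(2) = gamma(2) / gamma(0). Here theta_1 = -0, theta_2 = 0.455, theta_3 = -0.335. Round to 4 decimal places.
\rho(2) = 0.3449

For an MA(q) process with theta_0 = 1, the autocovariance is
  gamma(k) = sigma^2 * sum_{i=0..q-k} theta_i * theta_{i+k},
and rho(k) = gamma(k) / gamma(0). Sigma^2 cancels.
  numerator   = (1)*(0.455) + (-0)*(-0.335) = 0.455.
  denominator = (1)^2 + (-0)^2 + (0.455)^2 + (-0.335)^2 = 1.31925.
  rho(2) = 0.455 / 1.31925 = 0.3449.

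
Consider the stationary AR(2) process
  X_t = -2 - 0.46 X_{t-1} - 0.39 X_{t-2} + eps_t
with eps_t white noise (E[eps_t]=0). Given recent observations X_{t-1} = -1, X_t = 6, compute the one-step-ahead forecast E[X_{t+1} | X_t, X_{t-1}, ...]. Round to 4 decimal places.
E[X_{t+1} \mid \mathcal F_t] = -4.3700

For an AR(p) model X_t = c + sum_i phi_i X_{t-i} + eps_t, the
one-step-ahead conditional mean is
  E[X_{t+1} | X_t, ...] = c + sum_i phi_i X_{t+1-i}.
Substitute known values:
  E[X_{t+1} | ...] = -2 + (-0.46) * (6) + (-0.39) * (-1)
                   = -4.3700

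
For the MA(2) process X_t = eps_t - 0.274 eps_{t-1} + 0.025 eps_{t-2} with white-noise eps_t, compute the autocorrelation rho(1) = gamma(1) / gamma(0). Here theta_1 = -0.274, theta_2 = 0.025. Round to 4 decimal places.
\rho(1) = -0.2611

For an MA(q) process with theta_0 = 1, the autocovariance is
  gamma(k) = sigma^2 * sum_{i=0..q-k} theta_i * theta_{i+k},
and rho(k) = gamma(k) / gamma(0). Sigma^2 cancels.
  numerator   = (1)*(-0.274) + (-0.274)*(0.025) = -0.28085.
  denominator = (1)^2 + (-0.274)^2 + (0.025)^2 = 1.075701.
  rho(1) = -0.28085 / 1.075701 = -0.2611.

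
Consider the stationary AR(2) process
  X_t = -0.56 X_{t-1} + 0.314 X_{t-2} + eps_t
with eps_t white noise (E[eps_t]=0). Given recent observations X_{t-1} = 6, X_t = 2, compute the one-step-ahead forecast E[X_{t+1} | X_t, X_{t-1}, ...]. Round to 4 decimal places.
E[X_{t+1} \mid \mathcal F_t] = 0.7640

For an AR(p) model X_t = c + sum_i phi_i X_{t-i} + eps_t, the
one-step-ahead conditional mean is
  E[X_{t+1} | X_t, ...] = c + sum_i phi_i X_{t+1-i}.
Substitute known values:
  E[X_{t+1} | ...] = (-0.56) * (2) + (0.314) * (6)
                   = 0.7640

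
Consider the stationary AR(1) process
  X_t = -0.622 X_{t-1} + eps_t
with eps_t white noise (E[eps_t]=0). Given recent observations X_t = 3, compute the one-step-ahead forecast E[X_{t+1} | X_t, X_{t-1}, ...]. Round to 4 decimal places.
E[X_{t+1} \mid \mathcal F_t] = -1.8660

For an AR(p) model X_t = c + sum_i phi_i X_{t-i} + eps_t, the
one-step-ahead conditional mean is
  E[X_{t+1} | X_t, ...] = c + sum_i phi_i X_{t+1-i}.
Substitute known values:
  E[X_{t+1} | ...] = (-0.622) * (3)
                   = -1.8660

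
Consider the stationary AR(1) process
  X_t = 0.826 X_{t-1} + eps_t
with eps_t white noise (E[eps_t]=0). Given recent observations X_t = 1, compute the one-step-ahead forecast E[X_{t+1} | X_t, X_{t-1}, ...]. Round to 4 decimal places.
E[X_{t+1} \mid \mathcal F_t] = 0.8260

For an AR(p) model X_t = c + sum_i phi_i X_{t-i} + eps_t, the
one-step-ahead conditional mean is
  E[X_{t+1} | X_t, ...] = c + sum_i phi_i X_{t+1-i}.
Substitute known values:
  E[X_{t+1} | ...] = (0.826) * (1)
                   = 0.8260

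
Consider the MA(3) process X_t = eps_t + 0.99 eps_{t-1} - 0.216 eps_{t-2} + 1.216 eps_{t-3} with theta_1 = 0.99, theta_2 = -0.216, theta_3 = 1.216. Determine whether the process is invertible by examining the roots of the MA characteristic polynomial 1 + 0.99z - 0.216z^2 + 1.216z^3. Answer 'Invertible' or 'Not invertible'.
\text{Not invertible}

The MA(q) characteristic polynomial is P(z) = 1 + 0.99z - 0.216z^2 + 1.216z^3.
Invertibility requires all roots to lie outside the unit circle, i.e. |z| > 1 for every root.
Degree 3: look for a simple real root z0 first, then factor out (1 - z/z0) and solve the remaining quadratic.
Testing z0 = -0.625: P(-0.625) = 1 + (0.99)(-0.625) + (-0.216)(-0.625)^2 + (1.216)(-0.625)^3
  = 1 + (-0.61875) + (-0.084375) + (-0.296875) = 0.  So z_0 = -0.625 is a root, |z_0| = 0.625.
Divide out the factor (1 + 1.6 z) = (1 - z/z0) (since 1/z0 = -1.6):
  P(z) = (1 + 1.6 z)(1 + (-0.61) z + (0.76) z^2)
  [check: z-coef -0.61 - (-1.6) = 0.99; z^2-coef 0.76 - (-1.6)(-0.61) = -0.216; z^3-coef -(-1.6)(0.76) = 1.216.]
Remaining roots from the quadratic factor 1 + (-0.61) z + (0.76) z^2:
  Set 1 + (-0.61) z + (0.76) z^2 = 0, i.e. a z^2 + b z + c = 0 with a = 0.76, b = -0.61, c = 1.
  Discriminant D = b^2 - 4ac = (-0.61)^2 - 4*(0.76)*1 = 0.3721 - (3.04) = -2.6679.
  D < 0, so the roots are the complex-conjugate pair z = (-b +/- i sqrt(-D)) / (2a) = 0.4013 +/- 1.0746i.
  For a conjugate pair |z|^2 = z * conj(z) = (product of roots) = c/a = 1/(0.76) = 1.315789, so |z| = sqrt(1.315789) = 1.1471 for both roots.
Moduli of all roots: 0.6250, 1.1471, 1.1471.
All moduli strictly greater than 1? No.
Verdict: Not invertible.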